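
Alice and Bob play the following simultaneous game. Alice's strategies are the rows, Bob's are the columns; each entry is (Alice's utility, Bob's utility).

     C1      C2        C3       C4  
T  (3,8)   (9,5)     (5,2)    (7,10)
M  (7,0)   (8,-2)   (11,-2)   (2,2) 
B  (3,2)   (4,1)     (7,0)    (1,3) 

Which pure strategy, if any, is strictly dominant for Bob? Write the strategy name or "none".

C4 vs C1: T: 10>8, M: 2>0, B: 3>2.
C4 vs C2: T: 10>5, M: 2>-2, B: 3>1.
C4 vs C3: T: 10>2, M: 2>-2, B: 3>0.
C4 strictly beats every other strategy against every opponent action, so it is strictly dominant.

C4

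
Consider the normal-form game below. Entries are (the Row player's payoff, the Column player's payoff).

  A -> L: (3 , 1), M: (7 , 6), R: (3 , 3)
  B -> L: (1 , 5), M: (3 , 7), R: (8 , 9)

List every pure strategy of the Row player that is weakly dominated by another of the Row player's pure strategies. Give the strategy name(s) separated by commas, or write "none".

A is not dominated — it holds its own against B at L (3>1).
B is not dominated — it holds its own against A at R (8>3).

none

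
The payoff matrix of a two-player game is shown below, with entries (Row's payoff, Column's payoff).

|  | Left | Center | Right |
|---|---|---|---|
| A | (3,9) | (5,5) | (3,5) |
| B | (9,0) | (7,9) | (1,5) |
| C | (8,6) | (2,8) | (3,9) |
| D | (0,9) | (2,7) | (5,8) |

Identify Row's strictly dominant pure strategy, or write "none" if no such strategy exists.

none

A fails to dominate B at Left (3<9).
B fails to dominate A at Right (1<3).
C fails to dominate A at Center (2<5).
D fails to dominate A at Left (0<3).
No single strategy dominates all the others.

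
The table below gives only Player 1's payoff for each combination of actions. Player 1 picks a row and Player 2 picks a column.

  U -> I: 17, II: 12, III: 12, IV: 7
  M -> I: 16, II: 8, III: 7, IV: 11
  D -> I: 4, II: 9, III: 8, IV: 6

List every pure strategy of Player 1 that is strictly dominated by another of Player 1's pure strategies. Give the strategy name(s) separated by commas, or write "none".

D

U: no other strategy beats it everywhere (M at I (17>16); D at I (17>4)).
Nothing dominates M: U at IV (11>7); D at I (16>4).
D is strictly dominated by U (I: 17>4, II: 12>9, III: 12>8, IV: 7>6).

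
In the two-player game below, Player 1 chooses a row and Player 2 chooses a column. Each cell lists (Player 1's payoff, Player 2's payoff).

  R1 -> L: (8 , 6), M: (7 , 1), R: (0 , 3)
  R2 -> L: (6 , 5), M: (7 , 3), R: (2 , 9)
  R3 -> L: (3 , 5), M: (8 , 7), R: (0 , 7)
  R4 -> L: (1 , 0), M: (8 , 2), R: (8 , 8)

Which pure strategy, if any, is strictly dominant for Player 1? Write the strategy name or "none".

none

R1 fails to dominate R2 at M (7=7).
R2 fails to dominate R1 at L (6<8).
R3 fails to dominate R1 at L (3<8).
R4 fails to dominate R1 at L (1<8).
No single strategy dominates all the others.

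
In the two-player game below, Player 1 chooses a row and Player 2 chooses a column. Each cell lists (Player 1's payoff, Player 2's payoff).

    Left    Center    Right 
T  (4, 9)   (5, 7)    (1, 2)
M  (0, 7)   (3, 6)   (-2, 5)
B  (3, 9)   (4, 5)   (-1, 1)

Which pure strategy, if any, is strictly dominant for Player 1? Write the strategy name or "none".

T

T vs M: Left: 4>0, Center: 5>3, Right: 1>-2.
T vs B: Left: 4>3, Center: 5>4, Right: 1>-1.
T strictly beats every other strategy against every opponent action, so it is strictly dominant.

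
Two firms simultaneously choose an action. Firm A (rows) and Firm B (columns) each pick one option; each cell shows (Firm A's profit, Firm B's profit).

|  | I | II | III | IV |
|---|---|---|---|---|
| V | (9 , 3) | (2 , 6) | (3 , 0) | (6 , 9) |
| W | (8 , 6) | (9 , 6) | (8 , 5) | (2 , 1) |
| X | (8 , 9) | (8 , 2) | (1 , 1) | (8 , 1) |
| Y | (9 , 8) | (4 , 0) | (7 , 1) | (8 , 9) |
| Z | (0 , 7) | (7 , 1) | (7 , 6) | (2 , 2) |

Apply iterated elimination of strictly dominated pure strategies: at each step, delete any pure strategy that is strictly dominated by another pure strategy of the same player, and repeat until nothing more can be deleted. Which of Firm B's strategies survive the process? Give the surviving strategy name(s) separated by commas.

For Firm B, I strictly dominates III on the remaining rows (V: 3>0, W: 6>5, X: 9>1, Y: 8>1, Z: 7>6); eliminate III.
Row Z is eliminated: X beats it against every remaining column (I: 8>0, II: 8>7, IV: 8>2).
Among the remaining strategies, none is strictly dominated by another pure strategy of the same player, so the elimination stops.
Surviving strategies — Firm A: {V, W, X, Y}; Firm B: {I, II, IV}.

I, II, IV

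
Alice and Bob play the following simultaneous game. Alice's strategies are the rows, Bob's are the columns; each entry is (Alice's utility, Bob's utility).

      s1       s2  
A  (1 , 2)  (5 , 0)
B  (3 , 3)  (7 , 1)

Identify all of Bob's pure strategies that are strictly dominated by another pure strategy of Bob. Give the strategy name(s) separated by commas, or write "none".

s1 is not dominated — it holds its own against s2 at A (2>0).
s1 strictly dominates s2 — A: 2>0, B: 3>1.

s2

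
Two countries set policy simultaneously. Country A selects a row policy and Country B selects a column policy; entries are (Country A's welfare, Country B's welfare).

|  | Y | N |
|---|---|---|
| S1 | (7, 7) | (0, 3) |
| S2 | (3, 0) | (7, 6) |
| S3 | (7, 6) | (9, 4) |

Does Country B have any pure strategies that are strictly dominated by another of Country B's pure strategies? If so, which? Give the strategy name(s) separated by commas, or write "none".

Y: no other strategy beats it everywhere (N at S1 (7>3)).
N: no other strategy beats it everywhere (Y at S2 (6>0)).

none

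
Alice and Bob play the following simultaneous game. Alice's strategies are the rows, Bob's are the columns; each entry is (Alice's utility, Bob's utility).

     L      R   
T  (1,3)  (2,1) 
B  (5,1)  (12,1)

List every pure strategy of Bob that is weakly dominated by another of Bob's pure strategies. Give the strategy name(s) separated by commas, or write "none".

L: no other strategy beats it everywhere (R at T (3>1)).
R is weakly dominated by L (T: 3>1, B: 1=1).

R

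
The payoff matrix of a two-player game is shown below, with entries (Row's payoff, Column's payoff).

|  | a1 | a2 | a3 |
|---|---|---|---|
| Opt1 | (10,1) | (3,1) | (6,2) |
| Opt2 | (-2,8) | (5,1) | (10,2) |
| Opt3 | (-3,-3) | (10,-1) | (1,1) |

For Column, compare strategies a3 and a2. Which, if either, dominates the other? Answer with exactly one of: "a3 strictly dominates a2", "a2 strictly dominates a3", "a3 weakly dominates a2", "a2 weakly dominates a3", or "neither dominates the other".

Compare a3 to a2 across each opponent action: Opt1: 2>1, Opt2: 2>1, Opt3: 1>-1.
Every comparison favours a3, so a3 strictly dominates a2.

a3 strictly dominates a2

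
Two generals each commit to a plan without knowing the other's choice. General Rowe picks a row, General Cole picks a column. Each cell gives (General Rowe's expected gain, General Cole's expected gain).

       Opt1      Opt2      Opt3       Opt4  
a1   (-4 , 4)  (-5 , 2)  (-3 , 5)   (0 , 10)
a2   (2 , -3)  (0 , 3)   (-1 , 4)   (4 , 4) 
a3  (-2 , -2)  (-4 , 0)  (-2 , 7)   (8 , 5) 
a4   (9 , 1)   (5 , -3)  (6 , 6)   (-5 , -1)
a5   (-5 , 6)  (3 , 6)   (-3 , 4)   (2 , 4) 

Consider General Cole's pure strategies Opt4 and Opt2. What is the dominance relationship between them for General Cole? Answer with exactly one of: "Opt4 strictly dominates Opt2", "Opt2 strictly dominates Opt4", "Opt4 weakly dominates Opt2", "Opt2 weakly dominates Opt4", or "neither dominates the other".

Opt4's payoffs vs Opt2's, by General Rowe's action — a1: 10>2, a2: 4>3, a3: 5>0, a4: -1>-3, a5: 4<6.
Opt4 does better at a1, a2, a3, a4 but worse at a5; neither strategy dominates the other.

neither dominates the other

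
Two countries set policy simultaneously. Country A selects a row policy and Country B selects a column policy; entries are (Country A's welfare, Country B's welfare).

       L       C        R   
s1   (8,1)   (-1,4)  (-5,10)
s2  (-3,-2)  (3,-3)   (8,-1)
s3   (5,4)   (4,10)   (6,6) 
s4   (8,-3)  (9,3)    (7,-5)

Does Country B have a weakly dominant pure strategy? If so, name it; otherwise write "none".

none

L fails to dominate C at s1 (1<4).
C fails to dominate L at s2 (-3<-2).
R fails to dominate L at s4 (-5<-3).
No single strategy dominates all the others.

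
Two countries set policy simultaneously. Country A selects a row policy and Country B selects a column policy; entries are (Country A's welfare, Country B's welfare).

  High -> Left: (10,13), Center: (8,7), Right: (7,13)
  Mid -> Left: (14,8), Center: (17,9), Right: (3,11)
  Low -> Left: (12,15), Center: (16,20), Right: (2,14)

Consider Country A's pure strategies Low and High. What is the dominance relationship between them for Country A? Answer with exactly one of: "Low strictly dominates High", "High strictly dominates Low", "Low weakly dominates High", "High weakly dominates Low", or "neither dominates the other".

Compare Low to High across each opponent action: Left: 12>10, Center: 16>8, Right: 2<7.
Low does better at Left, Center but worse at Right; neither strategy dominates the other.

neither dominates the other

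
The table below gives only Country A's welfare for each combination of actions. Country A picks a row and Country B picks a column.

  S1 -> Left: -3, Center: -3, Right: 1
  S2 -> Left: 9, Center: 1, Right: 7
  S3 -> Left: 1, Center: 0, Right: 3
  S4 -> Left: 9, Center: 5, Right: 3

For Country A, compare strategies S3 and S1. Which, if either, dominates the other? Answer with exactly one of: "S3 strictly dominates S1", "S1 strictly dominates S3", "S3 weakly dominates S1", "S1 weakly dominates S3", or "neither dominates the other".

S3 strictly dominates S1

S3's payoffs vs S1's, by Country B's action — Left: 1>-3, Center: 0>-3, Right: 3>1.
S3 gives a strictly higher payoff against each choice by Country B, so S3 strictly dominates S1.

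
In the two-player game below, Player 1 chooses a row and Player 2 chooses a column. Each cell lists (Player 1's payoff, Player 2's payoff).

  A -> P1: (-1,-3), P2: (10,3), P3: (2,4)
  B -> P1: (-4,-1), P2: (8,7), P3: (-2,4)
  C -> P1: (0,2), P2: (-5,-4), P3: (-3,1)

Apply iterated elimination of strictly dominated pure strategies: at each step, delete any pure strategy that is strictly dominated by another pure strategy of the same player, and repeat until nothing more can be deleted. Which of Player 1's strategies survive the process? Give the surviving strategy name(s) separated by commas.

A, C

For Player 1, A strictly dominates B on the remaining columns (P1: -1>-4, P2: 10>8, P3: 2>-2); eliminate B.
Player 2's strategy P2 is strictly dominated by P3 (A: 4>3, C: 1>-4) and is removed.
Among the remaining strategies, none is strictly dominated by another pure strategy of the same player, so the elimination stops.
Surviving strategies — Player 1: {A, C}; Player 2: {P1, P3}.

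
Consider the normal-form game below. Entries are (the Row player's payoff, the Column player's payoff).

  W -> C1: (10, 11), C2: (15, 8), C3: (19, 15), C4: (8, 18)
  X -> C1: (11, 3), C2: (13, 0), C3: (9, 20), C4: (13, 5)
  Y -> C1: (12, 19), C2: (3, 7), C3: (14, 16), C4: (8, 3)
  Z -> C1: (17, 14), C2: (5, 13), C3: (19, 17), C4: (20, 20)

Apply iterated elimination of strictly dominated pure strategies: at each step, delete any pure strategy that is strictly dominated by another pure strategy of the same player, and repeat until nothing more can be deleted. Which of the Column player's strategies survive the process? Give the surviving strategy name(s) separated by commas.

C4

The Row player's strategy Y is strictly dominated by Z (C1: 17>12, C2: 5>3, C3: 19>14, C4: 20>8) and is removed.
Column C1 is eliminated: C3 beats it against every remaining row (W: 15>11, X: 20>3, Z: 17>14).
Column C2 is eliminated: C3 beats it against every remaining row (W: 15>8, X: 20>0, Z: 17>13).
Row X is eliminated: Z beats it against every remaining column (C3: 19>9, C4: 20>13).
The Column player's strategy C3 is strictly dominated by C4 (W: 18>15, Z: 20>17) and is removed.
For the Row player, Z strictly dominates W on the remaining columns (C4: 20>8); eliminate W.
Among the remaining strategies, none is strictly dominated by another pure strategy of the same player, so the elimination stops.
Surviving strategies — the Row player: {Z}; the Column player: {C4}.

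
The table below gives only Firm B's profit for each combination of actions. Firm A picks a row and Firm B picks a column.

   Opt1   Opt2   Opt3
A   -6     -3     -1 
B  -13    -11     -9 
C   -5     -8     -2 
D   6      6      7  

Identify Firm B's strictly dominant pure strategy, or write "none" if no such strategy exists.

Opt3 vs Opt1: A: -1>-6, B: -9>-13, C: -2>-5, D: 7>6.
Opt3 vs Opt2: A: -1>-3, B: -9>-11, C: -2>-8, D: 7>6.
Opt3 strictly beats every other strategy against every opponent action, so it is strictly dominant.

Opt3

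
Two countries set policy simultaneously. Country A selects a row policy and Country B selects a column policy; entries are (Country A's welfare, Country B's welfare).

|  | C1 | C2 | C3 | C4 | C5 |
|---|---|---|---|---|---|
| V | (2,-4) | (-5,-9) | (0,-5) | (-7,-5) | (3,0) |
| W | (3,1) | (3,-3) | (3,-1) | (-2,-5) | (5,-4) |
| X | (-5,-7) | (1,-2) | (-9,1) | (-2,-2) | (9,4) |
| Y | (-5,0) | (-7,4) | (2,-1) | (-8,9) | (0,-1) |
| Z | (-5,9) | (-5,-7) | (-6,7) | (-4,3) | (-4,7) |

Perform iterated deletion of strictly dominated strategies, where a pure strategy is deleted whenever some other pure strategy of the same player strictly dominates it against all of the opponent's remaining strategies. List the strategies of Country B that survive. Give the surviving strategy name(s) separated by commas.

C1, C3, C5

Row V is eliminated: W beats it against every remaining column (C1: 3>2, C2: 3>-5, C3: 3>0, C4: -2>-7, C5: 5>3).
Row Y is eliminated: W beats it against every remaining column (C1: 3>-5, C2: 3>-7, C3: 3>2, C4: -2>-8, C5: 5>0).
For Country A, W strictly dominates Z on the remaining columns (C1: 3>-5, C2: 3>-5, C3: 3>-6, C4: -2>-4, C5: 5>-4); eliminate Z.
Country B's strategy C2 is strictly dominated by C3 (W: -1>-3, X: 1>-2) and is removed.
Country B's strategy C4 is strictly dominated by C3 (W: -1>-5, X: 1>-2) and is removed.
Among the remaining strategies, none is strictly dominated by another pure strategy of the same player, so the elimination stops.
Surviving strategies — Country A: {W, X}; Country B: {C1, C3, C5}.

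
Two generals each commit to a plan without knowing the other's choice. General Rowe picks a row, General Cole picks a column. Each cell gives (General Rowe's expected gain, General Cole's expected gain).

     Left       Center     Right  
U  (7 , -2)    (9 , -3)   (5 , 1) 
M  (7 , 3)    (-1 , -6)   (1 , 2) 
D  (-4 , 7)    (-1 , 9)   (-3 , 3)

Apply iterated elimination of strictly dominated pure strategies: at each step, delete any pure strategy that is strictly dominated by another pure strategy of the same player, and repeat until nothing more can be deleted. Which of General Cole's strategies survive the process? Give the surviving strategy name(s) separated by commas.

Left, Right

General Rowe's strategy D is strictly dominated by U (Left: 7>-4, Center: 9>-1, Right: 5>-3) and is removed.
General Cole's strategy Center is strictly dominated by Left (U: -2>-3, M: 3>-6) and is removed.
Among the remaining strategies, none is strictly dominated by another pure strategy of the same player, so the elimination stops.
Surviving strategies — General Rowe: {U, M}; General Cole: {Left, Right}.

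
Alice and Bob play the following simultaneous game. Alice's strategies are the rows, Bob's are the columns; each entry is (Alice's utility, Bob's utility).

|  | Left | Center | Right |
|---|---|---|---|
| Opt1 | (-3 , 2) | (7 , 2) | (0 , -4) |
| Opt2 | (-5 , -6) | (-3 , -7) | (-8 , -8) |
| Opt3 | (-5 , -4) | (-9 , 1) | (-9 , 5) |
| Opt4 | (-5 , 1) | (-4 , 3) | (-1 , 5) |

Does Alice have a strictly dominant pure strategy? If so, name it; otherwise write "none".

Opt1

Opt1 vs Opt2: Left: -3>-5, Center: 7>-3, Right: 0>-8.
Opt1 vs Opt3: Left: -3>-5, Center: 7>-9, Right: 0>-9.
Opt1 vs Opt4: Left: -3>-5, Center: 7>-4, Right: 0>-1.
Opt1 strictly beats every other strategy against every opponent action, so it is strictly dominant.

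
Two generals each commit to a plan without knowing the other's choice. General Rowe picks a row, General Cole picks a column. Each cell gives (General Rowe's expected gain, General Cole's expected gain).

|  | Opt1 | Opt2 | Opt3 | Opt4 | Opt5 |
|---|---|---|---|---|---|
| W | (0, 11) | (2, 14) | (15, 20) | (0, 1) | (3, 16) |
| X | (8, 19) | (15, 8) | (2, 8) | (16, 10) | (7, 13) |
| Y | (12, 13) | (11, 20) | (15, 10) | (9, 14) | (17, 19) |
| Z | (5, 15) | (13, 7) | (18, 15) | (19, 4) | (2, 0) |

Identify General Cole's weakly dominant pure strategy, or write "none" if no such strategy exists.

none

Opt1 fails to dominate Opt2 at W (11<14).
Opt2 fails to dominate Opt1 at X (8<19).
Opt3 fails to dominate Opt1 at X (8<19).
Opt4 fails to dominate Opt1 at W (1<11).
Opt5 fails to dominate Opt1 at X (13<19).
No single strategy dominates all the others.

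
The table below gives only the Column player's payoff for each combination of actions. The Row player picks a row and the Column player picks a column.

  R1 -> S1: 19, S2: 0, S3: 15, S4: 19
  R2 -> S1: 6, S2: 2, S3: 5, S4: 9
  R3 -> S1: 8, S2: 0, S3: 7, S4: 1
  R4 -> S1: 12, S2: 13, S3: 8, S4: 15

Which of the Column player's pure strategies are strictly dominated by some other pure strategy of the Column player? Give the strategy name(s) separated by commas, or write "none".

S2, S3

Nothing dominates S1: S2 at R1 (19>0); S3 at R1 (19>15); S4 at R1 (19=19).
S2 is strictly dominated by S4 (R1: 19>0, R2: 9>2, R3: 1>0, R4: 15>13).
S3 is strictly dominated by S1 (R1: 19>15, R2: 6>5, R3: 8>7, R4: 12>8).
S4: no other strategy beats it everywhere (S1 at R1 (19=19); S2 at R1 (19>0); S3 at R1 (19>15)).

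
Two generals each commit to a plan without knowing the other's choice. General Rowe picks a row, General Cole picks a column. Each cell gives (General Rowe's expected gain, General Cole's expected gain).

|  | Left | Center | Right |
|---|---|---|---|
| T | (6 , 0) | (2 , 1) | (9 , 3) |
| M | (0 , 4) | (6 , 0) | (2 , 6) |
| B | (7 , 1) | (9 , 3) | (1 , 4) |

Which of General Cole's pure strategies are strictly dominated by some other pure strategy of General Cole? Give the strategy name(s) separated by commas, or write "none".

Right strictly dominates Left — T: 3>0, M: 6>4, B: 4>1.
Center: dominated, since Right does at least as well everywhere (T: 3>1, M: 6>0, B: 4>3).
Right: no other strategy beats it everywhere (Left at T (3>0); Center at T (3>1)).

Left, Center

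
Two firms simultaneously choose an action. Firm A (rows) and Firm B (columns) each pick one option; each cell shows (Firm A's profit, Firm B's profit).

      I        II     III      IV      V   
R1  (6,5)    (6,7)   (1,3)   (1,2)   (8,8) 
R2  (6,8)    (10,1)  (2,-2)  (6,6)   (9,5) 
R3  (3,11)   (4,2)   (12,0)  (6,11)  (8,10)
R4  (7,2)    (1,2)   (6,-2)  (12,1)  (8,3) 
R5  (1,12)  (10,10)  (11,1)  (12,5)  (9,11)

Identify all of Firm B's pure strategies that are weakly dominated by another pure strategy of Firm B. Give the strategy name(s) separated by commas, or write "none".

Nothing dominates I: II at R2 (8>1); III at R1 (5>3); IV at R1 (5>2); V at R2 (8>5).
II is weakly dominated by V (R1: 8>7, R2: 5>1, R3: 10>2, R4: 3>2, R5: 11>10).
III is weakly dominated by I (R1: 5>3, R2: 8>-2, R3: 11>0, R4: 2>-2, R5: 12>1).
IV is weakly dominated by I (R1: 5>2, R2: 8>6, R3: 11=11, R4: 2>1, R5: 12>5).
Nothing dominates V: I at R1 (8>5); II at R1 (8>7); III at R1 (8>3); IV at R1 (8>2).

II, III, IV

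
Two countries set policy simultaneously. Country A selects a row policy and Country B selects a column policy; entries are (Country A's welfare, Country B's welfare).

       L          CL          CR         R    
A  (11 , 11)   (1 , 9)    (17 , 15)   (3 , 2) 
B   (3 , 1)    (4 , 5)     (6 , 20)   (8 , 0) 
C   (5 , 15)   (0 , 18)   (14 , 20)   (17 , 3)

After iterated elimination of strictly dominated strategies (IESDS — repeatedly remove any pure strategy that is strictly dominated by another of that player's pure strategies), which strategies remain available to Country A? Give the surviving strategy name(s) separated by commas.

A

Column L is eliminated: CR beats it against every remaining row (A: 15>11, B: 20>1, C: 20>15).
For Country B, CR strictly dominates CL on the remaining rows (A: 15>9, B: 20>5, C: 20>18); eliminate CL.
For Country A, C strictly dominates B on the remaining columns (CR: 14>6, R: 17>8); eliminate B.
Country B's strategy R is strictly dominated by CR (A: 15>2, C: 20>3) and is removed.
For Country A, A strictly dominates C on the remaining columns (CR: 17>14); eliminate C.
Among the remaining strategies, none is strictly dominated by another pure strategy of the same player, so the elimination stops.
Surviving strategies — Country A: {A}; Country B: {CR}.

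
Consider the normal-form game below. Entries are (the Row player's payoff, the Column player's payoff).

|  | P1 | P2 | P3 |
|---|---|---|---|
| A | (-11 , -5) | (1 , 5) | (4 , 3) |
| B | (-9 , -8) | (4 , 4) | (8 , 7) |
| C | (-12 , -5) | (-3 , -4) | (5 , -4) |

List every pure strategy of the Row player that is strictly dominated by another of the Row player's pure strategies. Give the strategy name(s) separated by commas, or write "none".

A, C

A is strictly dominated by B (P1: -9>-11, P2: 4>1, P3: 8>4).
Nothing dominates B: A at P1 (-9>-11); C at P1 (-9>-12).
B strictly dominates C — P1: -9>-12, P2: 4>-3, P3: 8>5.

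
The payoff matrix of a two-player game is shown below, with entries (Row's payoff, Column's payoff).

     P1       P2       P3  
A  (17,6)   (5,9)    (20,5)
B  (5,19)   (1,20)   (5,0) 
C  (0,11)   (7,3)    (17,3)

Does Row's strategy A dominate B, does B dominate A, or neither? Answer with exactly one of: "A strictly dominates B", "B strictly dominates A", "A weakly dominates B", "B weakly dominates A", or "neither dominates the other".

Compare A to B across every action of Column: P1: 17>5, P2: 5>1, P3: 20>5.
Every comparison favours A, so A strictly dominates B.

A strictly dominates B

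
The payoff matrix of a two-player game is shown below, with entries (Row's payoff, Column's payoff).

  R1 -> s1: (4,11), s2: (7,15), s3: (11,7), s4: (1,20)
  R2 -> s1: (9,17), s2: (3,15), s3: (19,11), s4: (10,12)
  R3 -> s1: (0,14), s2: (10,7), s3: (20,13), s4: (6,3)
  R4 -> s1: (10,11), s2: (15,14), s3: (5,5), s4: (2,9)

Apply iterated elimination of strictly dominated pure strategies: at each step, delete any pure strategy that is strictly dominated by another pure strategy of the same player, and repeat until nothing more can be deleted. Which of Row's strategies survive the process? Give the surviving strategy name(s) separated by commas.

Column s3 is eliminated: s1 beats it against every remaining row (R1: 11>7, R2: 17>11, R3: 14>13, R4: 11>5).
For Row, R4 strictly dominates R1 on the remaining columns (s1: 10>4, s2: 15>7, s4: 2>1); eliminate R1.
Column's strategy s4 is strictly dominated by s1 (R2: 17>12, R3: 14>3, R4: 11>9) and is removed.
Row's strategy R2 is strictly dominated by R4 (s1: 10>9, s2: 15>3) and is removed.
For Row, R4 strictly dominates R3 on the remaining columns (s1: 10>0, s2: 15>10); eliminate R3.
Column's strategy s1 is strictly dominated by s2 (R4: 14>11) and is removed.
Among the remaining strategies, none is strictly dominated by another pure strategy of the same player, so the elimination stops.
Surviving strategies — Row: {R4}; Column: {s2}.

R4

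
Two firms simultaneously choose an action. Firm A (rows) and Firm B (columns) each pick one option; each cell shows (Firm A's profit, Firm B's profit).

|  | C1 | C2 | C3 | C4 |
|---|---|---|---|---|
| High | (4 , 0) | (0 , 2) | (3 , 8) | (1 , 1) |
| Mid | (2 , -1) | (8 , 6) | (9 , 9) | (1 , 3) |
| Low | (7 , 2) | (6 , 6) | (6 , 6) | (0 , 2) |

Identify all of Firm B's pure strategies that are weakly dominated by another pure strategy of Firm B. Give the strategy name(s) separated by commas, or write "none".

C1, C2, C4

C1: dominated, since C2 does at least as well everywhere (High: 2>0, Mid: 6>-1, Low: 6>2).
C2 is weakly dominated by C3 (High: 8>2, Mid: 9>6, Low: 6=6).
Nothing dominates C3: C1 at High (8>0); C2 at High (8>2); C4 at High (8>1).
C4 is weakly dominated by C2 (High: 2>1, Mid: 6>3, Low: 6>2).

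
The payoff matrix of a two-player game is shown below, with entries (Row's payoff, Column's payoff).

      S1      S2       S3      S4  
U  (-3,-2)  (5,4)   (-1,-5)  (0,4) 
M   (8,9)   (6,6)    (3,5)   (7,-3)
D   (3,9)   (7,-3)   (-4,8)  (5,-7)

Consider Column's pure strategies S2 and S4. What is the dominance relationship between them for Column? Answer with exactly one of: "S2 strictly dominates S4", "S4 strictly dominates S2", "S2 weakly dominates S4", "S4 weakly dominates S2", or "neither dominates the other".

S2's payoffs vs S4's, by Row's action — U: 4=4, M: 6>-3, D: -3>-7.
S2 is at least as good everywhere and strictly better somewhere (tied only at U), so S2 weakly but not strictly dominates S4.

S2 weakly dominates S4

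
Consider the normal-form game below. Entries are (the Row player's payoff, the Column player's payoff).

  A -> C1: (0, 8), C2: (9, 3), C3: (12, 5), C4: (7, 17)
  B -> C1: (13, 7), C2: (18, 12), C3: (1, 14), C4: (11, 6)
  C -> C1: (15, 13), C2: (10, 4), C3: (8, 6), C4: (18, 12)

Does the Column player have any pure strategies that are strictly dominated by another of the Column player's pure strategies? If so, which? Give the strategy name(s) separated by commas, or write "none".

C1 is not dominated — it holds its own against C2 at A (8>3); C3 at A (8>5); C4 at B (7>6).
C2 is strictly dominated by C3 (A: 5>3, B: 14>12, C: 6>4).
C3: no other strategy beats it everywhere (C1 at B (14>7); C2 at A (5>3); C4 at B (14>6)).
Nothing dominates C4: C1 at A (17>8); C2 at A (17>3); C3 at A (17>5).

C2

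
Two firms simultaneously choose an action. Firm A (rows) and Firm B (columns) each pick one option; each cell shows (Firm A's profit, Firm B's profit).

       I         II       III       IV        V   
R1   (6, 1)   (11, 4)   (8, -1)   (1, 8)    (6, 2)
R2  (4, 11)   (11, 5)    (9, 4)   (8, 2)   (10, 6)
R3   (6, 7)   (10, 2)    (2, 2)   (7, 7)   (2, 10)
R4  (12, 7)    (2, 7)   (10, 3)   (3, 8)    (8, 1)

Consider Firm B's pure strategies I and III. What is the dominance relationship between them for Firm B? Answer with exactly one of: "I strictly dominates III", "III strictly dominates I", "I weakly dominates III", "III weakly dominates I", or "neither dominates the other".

I strictly dominates III

I's payoffs vs III's, by Firm A's action — R1: 1>-1, R2: 11>4, R3: 7>2, R4: 7>3.
I gives a strictly higher payoff against each opponent action, so I strictly dominates III.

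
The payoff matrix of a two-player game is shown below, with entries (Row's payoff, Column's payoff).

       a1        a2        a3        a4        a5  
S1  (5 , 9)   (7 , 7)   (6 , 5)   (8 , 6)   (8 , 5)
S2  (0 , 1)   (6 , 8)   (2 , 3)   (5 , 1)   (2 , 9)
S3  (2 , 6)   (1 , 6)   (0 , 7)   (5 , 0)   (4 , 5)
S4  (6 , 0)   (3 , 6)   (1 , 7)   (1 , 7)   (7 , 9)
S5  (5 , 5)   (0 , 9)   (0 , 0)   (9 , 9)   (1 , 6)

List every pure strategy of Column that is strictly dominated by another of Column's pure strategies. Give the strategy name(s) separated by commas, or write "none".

a1 is not dominated — it holds its own against a2 at S1 (9>7); a3 at S1 (9>5); a4 at S1 (9>6); a5 at S1 (9>5).
Nothing dominates a2: a1 at S2 (8>1); a3 at S1 (7>5); a4 at S1 (7>6); a5 at S1 (7>5).
a3 is not dominated — it holds its own against a1 at S2 (3>1); a2 at S3 (7>6); a4 at S2 (3>1); a5 at S1 (5=5).
Nothing dominates a4: a1 at S2 (1=1); a2 at S4 (7>6); a3 at S1 (6>5); a5 at S1 (6>5).
a5: no other strategy beats it everywhere (a1 at S2 (9>1); a2 at S2 (9>8); a3 at S1 (5=5); a4 at S2 (9>1)).

none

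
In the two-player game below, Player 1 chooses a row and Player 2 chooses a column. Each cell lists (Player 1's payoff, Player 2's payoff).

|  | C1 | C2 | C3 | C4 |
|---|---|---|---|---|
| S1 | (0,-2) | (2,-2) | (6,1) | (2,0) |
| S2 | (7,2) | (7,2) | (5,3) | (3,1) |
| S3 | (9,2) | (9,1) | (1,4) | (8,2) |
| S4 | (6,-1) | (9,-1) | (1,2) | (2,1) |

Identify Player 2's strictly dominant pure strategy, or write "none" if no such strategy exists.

C3

C3 vs C1: S1: 1>-2, S2: 3>2, S3: 4>2, S4: 2>-1.
C3 vs C2: S1: 1>-2, S2: 3>2, S3: 4>1, S4: 2>-1.
C3 vs C4: S1: 1>0, S2: 3>1, S3: 4>2, S4: 2>1.
C3 strictly beats every other strategy against every opponent action, so it is strictly dominant.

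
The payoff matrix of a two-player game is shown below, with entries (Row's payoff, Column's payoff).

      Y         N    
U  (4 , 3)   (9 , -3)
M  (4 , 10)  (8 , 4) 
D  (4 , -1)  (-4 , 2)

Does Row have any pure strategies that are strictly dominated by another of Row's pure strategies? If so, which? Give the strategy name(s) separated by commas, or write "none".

Nothing dominates U: M at Y (4=4); D at Y (4=4).
M: no other strategy beats it everywhere (U at Y (4=4); D at Y (4=4)).
D: no other strategy beats it everywhere (U at Y (4=4); M at Y (4=4)).

none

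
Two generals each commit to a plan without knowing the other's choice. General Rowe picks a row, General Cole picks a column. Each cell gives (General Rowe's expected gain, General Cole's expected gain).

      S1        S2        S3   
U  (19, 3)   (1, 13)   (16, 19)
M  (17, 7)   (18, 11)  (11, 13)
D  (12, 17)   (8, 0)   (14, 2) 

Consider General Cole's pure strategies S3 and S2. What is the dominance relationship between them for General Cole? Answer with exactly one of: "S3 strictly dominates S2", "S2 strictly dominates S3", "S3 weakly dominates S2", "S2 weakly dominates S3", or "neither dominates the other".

S3 strictly dominates S2

Compare S3 to S2 across each opponent action: U: 19>13, M: 13>11, D: 2>0.
Every comparison favours S3, so S3 strictly dominates S2.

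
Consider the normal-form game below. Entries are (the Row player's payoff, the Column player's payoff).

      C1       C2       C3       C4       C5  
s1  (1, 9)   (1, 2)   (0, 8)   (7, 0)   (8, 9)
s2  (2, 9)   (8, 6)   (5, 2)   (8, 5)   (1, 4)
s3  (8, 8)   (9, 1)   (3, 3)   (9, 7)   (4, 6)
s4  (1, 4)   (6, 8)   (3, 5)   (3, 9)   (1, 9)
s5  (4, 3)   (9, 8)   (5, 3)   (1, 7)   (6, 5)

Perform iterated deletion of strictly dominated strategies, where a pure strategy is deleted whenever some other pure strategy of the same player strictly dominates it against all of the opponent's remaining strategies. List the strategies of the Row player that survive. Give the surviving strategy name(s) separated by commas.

s1, s3, s5

Column C3 is eliminated: C5 beats it against every remaining row (s1: 9>8, s2: 4>2, s3: 6>3, s4: 9>5, s5: 5>3).
Row s2 is eliminated: s3 beats it against every remaining column (C1: 8>2, C2: 9>8, C4: 9>8, C5: 4>1).
The Row player's strategy s4 is strictly dominated by s3 (C1: 8>1, C2: 9>6, C4: 9>3, C5: 4>1) and is removed.
Among the remaining strategies, none is strictly dominated by another pure strategy of the same player, so the elimination stops.
Surviving strategies — the Row player: {s1, s3, s5}; the Column player: {C1, C2, C4, C5}.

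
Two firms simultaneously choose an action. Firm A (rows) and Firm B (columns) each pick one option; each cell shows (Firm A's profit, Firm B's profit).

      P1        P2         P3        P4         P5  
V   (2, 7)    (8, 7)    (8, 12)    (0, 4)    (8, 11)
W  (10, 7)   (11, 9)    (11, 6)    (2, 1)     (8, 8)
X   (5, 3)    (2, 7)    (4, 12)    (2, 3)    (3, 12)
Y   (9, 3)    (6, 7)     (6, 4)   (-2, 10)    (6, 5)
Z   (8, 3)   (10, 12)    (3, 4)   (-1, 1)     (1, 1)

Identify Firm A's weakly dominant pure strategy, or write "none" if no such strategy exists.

W

W vs V: P1: 10>2, P2: 11>8, P3: 11>8, P4: 2>0, P5: 8=8.
W vs X: P1: 10>5, P2: 11>2, P3: 11>4, P4: 2=2, P5: 8>3.
W vs Y: P1: 10>9, P2: 11>6, P3: 11>6, P4: 2>-2, P5: 8>6.
W vs Z: P1: 10>8, P2: 11>10, P3: 11>3, P4: 2>-1, P5: 8>1.
W is at least as good as every other strategy against every opponent action, so it is weakly dominant.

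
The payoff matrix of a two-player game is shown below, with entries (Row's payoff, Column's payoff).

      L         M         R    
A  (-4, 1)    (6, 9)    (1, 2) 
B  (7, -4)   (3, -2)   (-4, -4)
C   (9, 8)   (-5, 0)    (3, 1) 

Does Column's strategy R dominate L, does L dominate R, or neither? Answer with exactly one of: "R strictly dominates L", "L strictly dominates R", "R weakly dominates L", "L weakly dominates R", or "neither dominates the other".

Compare R to L across each opponent action: A: 2>1, B: -4=-4, C: 1<8.
R does better at A but worse at C; neither strategy dominates the other.

neither dominates the other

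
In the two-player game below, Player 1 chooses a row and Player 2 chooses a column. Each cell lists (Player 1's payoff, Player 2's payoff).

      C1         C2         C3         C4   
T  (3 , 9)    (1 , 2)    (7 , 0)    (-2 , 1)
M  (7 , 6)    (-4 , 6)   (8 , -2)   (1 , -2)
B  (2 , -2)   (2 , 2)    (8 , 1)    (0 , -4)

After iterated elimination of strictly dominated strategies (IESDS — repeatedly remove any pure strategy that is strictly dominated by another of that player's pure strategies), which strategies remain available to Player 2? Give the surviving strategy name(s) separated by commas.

Column C3 is eliminated: C2 beats it against every remaining row (T: 2>0, M: 6>-2, B: 2>1).
Column C4 is eliminated: C1 beats it against every remaining row (T: 9>1, M: 6>-2, B: -2>-4).
Among the remaining strategies, none is strictly dominated by another pure strategy of the same player, so the elimination stops.
Surviving strategies — Player 1: {T, M, B}; Player 2: {C1, C2}.

C1, C2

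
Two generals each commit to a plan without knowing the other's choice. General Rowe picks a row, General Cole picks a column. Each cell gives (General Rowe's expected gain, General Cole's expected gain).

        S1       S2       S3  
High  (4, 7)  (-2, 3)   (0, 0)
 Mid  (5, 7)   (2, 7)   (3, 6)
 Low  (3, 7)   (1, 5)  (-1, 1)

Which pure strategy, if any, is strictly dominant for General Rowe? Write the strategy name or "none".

Mid vs High: S1: 5>4, S2: 2>-2, S3: 3>0.
Mid vs Low: S1: 5>3, S2: 2>1, S3: 3>-1.
Mid strictly beats every other strategy against every opponent action, so it is strictly dominant.

Mid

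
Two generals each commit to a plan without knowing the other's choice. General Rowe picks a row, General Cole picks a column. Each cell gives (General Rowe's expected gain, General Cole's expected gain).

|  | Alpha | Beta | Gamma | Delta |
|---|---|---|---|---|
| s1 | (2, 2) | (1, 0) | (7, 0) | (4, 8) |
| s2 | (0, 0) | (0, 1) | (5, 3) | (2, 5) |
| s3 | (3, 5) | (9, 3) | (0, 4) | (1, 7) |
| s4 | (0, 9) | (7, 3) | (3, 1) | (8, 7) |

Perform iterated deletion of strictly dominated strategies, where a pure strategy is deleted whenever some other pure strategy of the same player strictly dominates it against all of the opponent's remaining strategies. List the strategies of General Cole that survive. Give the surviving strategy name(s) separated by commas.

Alpha, Delta

General Rowe's strategy s2 is strictly dominated by s1 (Alpha: 2>0, Beta: 1>0, Gamma: 7>5, Delta: 4>2) and is removed.
General Cole's strategy Beta is strictly dominated by Alpha (s1: 2>0, s3: 5>3, s4: 9>3) and is removed.
General Cole's strategy Gamma is strictly dominated by Alpha (s1: 2>0, s3: 5>4, s4: 9>1) and is removed.
Among the remaining strategies, none is strictly dominated by another pure strategy of the same player, so the elimination stops.
Surviving strategies — General Rowe: {s1, s3, s4}; General Cole: {Alpha, Delta}.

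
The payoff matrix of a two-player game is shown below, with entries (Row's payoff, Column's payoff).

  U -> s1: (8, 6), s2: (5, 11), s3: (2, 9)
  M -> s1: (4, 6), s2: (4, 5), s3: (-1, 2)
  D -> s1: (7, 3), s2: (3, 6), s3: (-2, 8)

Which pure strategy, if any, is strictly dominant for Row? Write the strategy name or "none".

U vs M: s1: 8>4, s2: 5>4, s3: 2>-1.
U vs D: s1: 8>7, s2: 5>3, s3: 2>-2.
U strictly beats every other strategy against every opponent action, so it is strictly dominant.

U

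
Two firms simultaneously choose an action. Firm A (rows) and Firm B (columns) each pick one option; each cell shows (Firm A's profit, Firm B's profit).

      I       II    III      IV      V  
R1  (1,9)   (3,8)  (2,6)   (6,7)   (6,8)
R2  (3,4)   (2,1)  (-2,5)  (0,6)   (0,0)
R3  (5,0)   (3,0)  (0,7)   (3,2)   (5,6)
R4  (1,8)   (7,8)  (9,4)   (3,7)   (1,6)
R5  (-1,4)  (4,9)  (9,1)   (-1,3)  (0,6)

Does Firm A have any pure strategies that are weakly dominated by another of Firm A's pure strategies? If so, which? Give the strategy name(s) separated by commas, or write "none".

Nothing dominates R1: R2 at II (3>2); R3 at III (2>0); R4 at IV (6>3); R5 at I (1>-1).
R3 weakly dominates R2 — I: 5>3, II: 3>2, III: 0>-2, IV: 3>0, V: 5>0.
Nothing dominates R3: R1 at I (5>1); R2 at I (5>3); R4 at I (5>1); R5 at I (5>-1).
Nothing dominates R4: R1 at II (7>3); R2 at II (7>2); R3 at II (7>3); R5 at I (1>-1).
R5 is weakly dominated by R4 (I: 1>-1, II: 7>4, III: 9=9, IV: 3>-1, V: 1>0).

R2, R5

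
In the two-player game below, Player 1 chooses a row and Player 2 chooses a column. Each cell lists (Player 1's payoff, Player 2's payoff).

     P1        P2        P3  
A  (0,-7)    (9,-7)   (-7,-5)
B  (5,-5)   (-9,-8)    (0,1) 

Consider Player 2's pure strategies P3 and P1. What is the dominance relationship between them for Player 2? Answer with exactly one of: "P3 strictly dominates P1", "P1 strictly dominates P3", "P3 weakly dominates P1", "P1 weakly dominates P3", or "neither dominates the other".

P3's payoffs vs P1's, by Player 1's action — A: -5>-7, B: 1>-5.
P3 gives a strictly higher payoff against each opponent action, so P3 strictly dominates P1.

P3 strictly dominates P1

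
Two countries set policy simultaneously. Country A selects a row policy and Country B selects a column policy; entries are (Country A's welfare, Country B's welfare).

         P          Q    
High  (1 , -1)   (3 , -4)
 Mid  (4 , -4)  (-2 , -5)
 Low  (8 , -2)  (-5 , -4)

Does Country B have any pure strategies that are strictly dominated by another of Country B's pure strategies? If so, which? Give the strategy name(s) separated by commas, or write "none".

Q

P: no other strategy beats it everywhere (Q at High (-1>-4)).
P strictly dominates Q — High: -1>-4, Mid: -4>-5, Low: -2>-4.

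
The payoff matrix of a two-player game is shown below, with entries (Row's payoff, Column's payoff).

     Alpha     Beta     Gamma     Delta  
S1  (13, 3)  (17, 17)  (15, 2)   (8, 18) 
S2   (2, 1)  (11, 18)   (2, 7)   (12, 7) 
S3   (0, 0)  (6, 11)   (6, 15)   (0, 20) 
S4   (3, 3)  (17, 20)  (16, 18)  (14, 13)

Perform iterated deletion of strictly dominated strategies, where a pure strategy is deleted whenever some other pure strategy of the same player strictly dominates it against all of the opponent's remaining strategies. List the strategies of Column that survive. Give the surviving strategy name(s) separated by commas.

For Row, S4 strictly dominates S2 on the remaining columns (Alpha: 3>2, Beta: 17>11, Gamma: 16>2, Delta: 14>12); eliminate S2.
Row S3 is eliminated: S1 beats it against every remaining column (Alpha: 13>0, Beta: 17>6, Gamma: 15>6, Delta: 8>0).
For Column, Beta strictly dominates Alpha on the remaining rows (S1: 17>3, S4: 20>3); eliminate Alpha.
Column Gamma is eliminated: Beta beats it against every remaining row (S1: 17>2, S4: 20>18).
Among the remaining strategies, none is strictly dominated by another pure strategy of the same player, so the elimination stops.
Surviving strategies — Row: {S1, S4}; Column: {Beta, Delta}.

Beta, Delta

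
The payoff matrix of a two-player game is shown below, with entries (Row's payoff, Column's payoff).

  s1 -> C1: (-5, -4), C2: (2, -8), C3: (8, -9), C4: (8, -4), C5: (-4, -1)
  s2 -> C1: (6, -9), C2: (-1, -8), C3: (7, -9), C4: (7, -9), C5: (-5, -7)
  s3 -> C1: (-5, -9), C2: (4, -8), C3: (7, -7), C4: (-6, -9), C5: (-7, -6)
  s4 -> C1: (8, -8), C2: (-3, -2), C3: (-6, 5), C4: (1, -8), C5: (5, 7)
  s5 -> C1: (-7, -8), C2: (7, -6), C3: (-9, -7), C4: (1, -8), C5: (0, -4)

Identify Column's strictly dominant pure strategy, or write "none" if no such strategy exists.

C5

C5 vs C1: s1: -1>-4, s2: -7>-9, s3: -6>-9, s4: 7>-8, s5: -4>-8.
C5 vs C2: s1: -1>-8, s2: -7>-8, s3: -6>-8, s4: 7>-2, s5: -4>-6.
C5 vs C3: s1: -1>-9, s2: -7>-9, s3: -6>-7, s4: 7>5, s5: -4>-7.
C5 vs C4: s1: -1>-4, s2: -7>-9, s3: -6>-9, s4: 7>-8, s5: -4>-8.
C5 strictly beats every other strategy against every opponent action, so it is strictly dominant.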